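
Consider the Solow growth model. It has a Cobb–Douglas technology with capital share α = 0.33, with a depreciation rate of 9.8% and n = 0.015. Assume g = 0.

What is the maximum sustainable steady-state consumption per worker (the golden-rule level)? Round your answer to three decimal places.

c_gold ≈ 1.136

At the golden rule, f'(k) = n + δ, so α·k^(α−1) = n + δ and k_gold = (α/(n + δ))^(1/(1−α)).
k_gold = (0.33/0.113)^(1/0.67) = 2.9204^1.4925 ≈ 4.9508
c_gold = f(k_gold) − (n + δ)·k_gold = 1.6953 − 0.113×4.9508 ≈ 1.1359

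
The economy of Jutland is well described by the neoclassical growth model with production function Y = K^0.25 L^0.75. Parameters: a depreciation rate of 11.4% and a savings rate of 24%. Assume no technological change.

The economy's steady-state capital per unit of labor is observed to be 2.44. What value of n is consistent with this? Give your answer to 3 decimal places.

n ≈ 0.009

In steady state, investment equals break-even investment: s·k^α = (n + δ)·k.
So s / (n + δ) = (k*)^(1−α) = 2.44^0.75 = 1.9523.
Therefore n + δ = s / 1.9523 = 0.24 / 1.9523 = 0.1229, so n = 0.1229 − 0.114 = 0.0089.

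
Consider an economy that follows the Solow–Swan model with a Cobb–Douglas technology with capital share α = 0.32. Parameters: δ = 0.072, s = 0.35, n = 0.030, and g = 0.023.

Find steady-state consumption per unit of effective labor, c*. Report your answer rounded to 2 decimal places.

At the steady state, Δk = 0, so s·k^α = (n + g + δ)·k.
Dividing both sides by k: k^(1−α) = s / (n + g + δ).
k^0.68 = 0.35 / (0.030 + 0.023 + 0.072) = 0.35 / 0.125 = 2.8000
k* = 2.8000^(1/0.68) ≈ 4.5455
y* = (k*)^α = 4.5455^0.32 ≈ 1.6234
c* = (1 − s)·y* = (1 − 0.35) × 1.6234 ≈ 1.0552

c* ≈ 1.06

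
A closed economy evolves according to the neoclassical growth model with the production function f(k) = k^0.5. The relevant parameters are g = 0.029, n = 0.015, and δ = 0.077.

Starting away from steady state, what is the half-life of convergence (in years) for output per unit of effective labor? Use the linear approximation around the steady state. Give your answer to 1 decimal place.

half-life ≈ 11.5 years

Near the steady state the convergence rate is λ = (1 − α)(n + g + δ).
λ = (1 − 0.5) × 0.121 = 0.5 × 0.121 = 0.0605
Half-life = ln 2 / λ = 0.6931 / 0.0605 ≈ 11.46 years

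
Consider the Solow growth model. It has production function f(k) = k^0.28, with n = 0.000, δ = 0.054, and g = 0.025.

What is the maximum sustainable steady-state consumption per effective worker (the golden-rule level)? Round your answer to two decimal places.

At the golden rule, f'(k) = n + g + δ, so α·k^(α−1) = n + g + δ and k_gold = (α/(n + g + δ))^(1/(1−α)).
k_gold = (0.28/0.079)^(1/0.72) = 3.5443^1.3889 ≈ 5.7975
c_gold = f(k_gold) − (n + g + δ)·k_gold = 1.6357 − 0.079×5.7975 ≈ 1.1777

c_gold ≈ 1.18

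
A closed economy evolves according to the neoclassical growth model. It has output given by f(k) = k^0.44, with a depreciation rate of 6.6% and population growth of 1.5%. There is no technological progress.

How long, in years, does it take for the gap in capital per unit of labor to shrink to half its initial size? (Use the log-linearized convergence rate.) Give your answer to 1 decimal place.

Near the steady state the convergence rate is λ = (1 − α)(n + δ).
λ = (1 − 0.44) × 0.081 = 0.56 × 0.081 = 0.04536
Half-life = ln 2 / λ = 0.6931 / 0.04536 ≈ 15.28 years

half-life ≈ 15.3 years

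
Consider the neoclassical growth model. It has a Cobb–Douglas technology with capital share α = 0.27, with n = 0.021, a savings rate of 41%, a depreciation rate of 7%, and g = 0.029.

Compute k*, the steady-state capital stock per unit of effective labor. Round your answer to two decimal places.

In steady state, investment equals break-even investment: s·k^α = (n + g + δ)·k.
Rearranging, k^(1−α) = s / (n + g + δ).
k^0.73 = 0.41 / (0.021 + 0.029 + 0.070) = 0.41 / 0.120 = 3.4167
k* = 3.4167^(1/0.73) ≈ 5.3823

k* = 5.38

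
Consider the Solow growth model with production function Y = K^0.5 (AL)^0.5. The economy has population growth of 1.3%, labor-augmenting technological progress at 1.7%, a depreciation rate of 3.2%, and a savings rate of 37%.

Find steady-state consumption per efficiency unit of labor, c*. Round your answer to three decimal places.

At the steady state, Δk = 0, so s·k^α = (n + g + δ)·k.
Dividing both sides by k: k^(1−α) = s / (n + g + δ).
k^0.5 = 0.37 / (0.013 + 0.017 + 0.032) = 0.37 / 0.062 = 5.9677
k* = 5.9677^(1/0.5) ≈ 35.6134
y* = (k*)^α = 35.6134^0.5 ≈ 5.9677
c* = (1 − s)·y* = (1 − 0.37) × 5.9677 ≈ 3.7597

c* = 3.760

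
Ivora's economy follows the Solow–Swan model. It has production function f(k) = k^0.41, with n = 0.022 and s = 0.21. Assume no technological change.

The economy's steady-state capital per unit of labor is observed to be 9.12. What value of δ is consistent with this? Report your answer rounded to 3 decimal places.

δ ≈ 0.035

In steady state, investment equals break-even investment: s·k^α = (n + δ)·k.
So s / (n + δ) = (k*)^(1−α) = 9.12^0.59 = 3.6847.
Therefore n + δ = s / 3.6847 = 0.21 / 3.6847 = 0.0570, so δ = 0.0570 − 0.022 = 0.0350.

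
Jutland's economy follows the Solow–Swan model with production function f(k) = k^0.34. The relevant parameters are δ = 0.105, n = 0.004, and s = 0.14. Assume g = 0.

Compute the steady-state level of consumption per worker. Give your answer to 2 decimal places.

Steady state requires s·f(k) = (n + δ)·k, i.e. s·k^α = (n + δ)·k.
Dividing both sides by k: k^(1−α) = s / (n + δ).
k^0.66 = 0.14 / (0.004 + 0.105) = 0.14 / 0.109 = 1.2844
k* = 1.2844^(1/0.66) ≈ 1.4612
y* = (k*)^α = 1.4612^0.34 ≈ 1.1376
c* = (1 − s)·y* = (1 − 0.14) × 1.1376 ≈ 0.9783

c* = 0.98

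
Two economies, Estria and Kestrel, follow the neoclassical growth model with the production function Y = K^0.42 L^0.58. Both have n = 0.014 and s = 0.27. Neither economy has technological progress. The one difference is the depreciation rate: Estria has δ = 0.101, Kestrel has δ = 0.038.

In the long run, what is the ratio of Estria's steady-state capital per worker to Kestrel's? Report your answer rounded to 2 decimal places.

ratio ≈ 0.25

Steady-state k* = [s/(n + δ)]^(1/(1−α)), so the ratio is [ (s_E/(n + δ)_E) / (s_K/(n + δ)_K) ]^1.7241.
s_E/(n + δ)_E = 0.27/0.115 = 2.3478; s_K/(n + δ)_K = 0.27/0.052 = 5.1923.
Ratio = (2.3478/5.1923)^1.7241 = 0.4522^1.7241 ≈ 0.2545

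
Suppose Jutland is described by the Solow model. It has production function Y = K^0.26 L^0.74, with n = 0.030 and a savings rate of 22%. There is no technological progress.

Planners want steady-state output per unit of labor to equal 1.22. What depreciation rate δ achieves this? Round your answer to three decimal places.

δ ≈ 0.095

In steady state, investment equals break-even investment: s·k^α = (n + δ)·k.
Since y* = [s/(n + δ)]^(α/(1−α)), we have s/(n + δ) = (y*)^((1−α)/α) = 1.22^2.8462 = 1.7612.
Therefore n + δ = s / 1.7612 = 0.22 / 1.7612 = 0.1249, so δ = 0.1249 − 0.030 = 0.0949.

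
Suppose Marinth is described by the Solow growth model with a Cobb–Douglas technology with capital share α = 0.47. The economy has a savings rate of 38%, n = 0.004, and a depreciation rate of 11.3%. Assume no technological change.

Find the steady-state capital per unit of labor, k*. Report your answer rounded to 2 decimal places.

At the steady state, Δk = 0, so s·k^α = (n + δ)·k.
Rearranging, k^(1−α) = s / (n + δ).
k^0.53 = 0.38 / (0.004 + 0.113) = 0.38 / 0.117 = 3.2479
k* = 3.2479^(1/0.53) ≈ 9.2318

k* ≈ 9.23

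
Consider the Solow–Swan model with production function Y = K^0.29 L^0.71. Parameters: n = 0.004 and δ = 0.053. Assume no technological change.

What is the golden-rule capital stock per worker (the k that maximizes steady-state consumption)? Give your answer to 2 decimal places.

The golden rule sets f'(k) = n + δ, i.e. α·k^(α−1) = n + δ.
So k^(1−α) = α / (n + δ) = 0.29 / 0.057 = 5.0877.
k_gold = 5.0877^(1/0.71) ≈ 9.8878

k_gold ≈ 9.89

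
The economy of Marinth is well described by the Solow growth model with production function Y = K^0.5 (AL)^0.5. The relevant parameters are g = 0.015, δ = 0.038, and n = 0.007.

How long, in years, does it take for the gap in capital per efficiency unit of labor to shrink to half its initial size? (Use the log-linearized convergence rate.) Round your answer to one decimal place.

t_½ ≈ 23.1 years

Near the steady state the convergence rate is λ = (1 − α)(n + g + δ).
λ = (1 − 0.5) × 0.060 = 0.5 × 0.060 = 0.0300
Half-life = ln 2 / λ = 0.6931 / 0.0300 ≈ 23.10 years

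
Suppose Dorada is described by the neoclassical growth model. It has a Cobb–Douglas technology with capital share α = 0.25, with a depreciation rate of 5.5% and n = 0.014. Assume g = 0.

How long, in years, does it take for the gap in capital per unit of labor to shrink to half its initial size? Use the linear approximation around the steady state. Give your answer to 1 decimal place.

Near the steady state the convergence rate is λ = (1 − α)(n + δ).
λ = (1 − 0.25) × 0.069 = 0.75 × 0.069 = 0.05175
Half-life = ln 2 / λ = 0.6931 / 0.05175 ≈ 13.39 years

half-life ≈ 13.4 years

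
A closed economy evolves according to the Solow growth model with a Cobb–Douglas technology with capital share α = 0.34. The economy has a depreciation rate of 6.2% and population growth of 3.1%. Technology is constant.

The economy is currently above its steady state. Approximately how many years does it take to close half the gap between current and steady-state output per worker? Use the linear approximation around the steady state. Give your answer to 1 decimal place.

about 11.3 years

Near the steady state the convergence rate is λ = (1 − α)(n + δ).
λ = (1 − 0.34) × 0.093 = 0.66 × 0.093 = 0.06138
Half-life = ln 2 / λ = 0.6931 / 0.06138 ≈ 11.29 years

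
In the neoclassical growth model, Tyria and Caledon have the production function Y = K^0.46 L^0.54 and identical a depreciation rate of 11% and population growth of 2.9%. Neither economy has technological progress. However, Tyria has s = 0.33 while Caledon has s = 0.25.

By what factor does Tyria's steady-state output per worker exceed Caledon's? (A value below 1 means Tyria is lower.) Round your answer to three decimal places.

ratio ≈ 1.267

Steady-state y* = [s/(n + δ)]^(α/(1−α)), so the ratio is [ (s_T/(n + δ)_T) / (s_C/(n + δ)_C) ]^0.8519.
s_T/(n + δ)_T = 0.33/0.139 = 2.3741; s_C/(n + δ)_C = 0.25/0.139 = 1.7986.
Ratio = (2.3741/1.7986)^0.8519 = 1.3200^0.8519 ≈ 1.2668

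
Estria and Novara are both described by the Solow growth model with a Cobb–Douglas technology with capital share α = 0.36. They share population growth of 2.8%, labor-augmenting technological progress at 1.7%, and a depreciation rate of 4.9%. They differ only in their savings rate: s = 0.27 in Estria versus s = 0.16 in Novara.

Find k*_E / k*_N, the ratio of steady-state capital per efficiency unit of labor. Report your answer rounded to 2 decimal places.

Steady-state k* = [s/(n + g + δ)]^(1/(1−α)), so the ratio is [ (s_E/(n + g + δ)_E) / (s_N/(n + g + δ)_N) ]^1.5625.
s_E/(n + g + δ)_E = 0.27/0.094 = 2.8723; s_N/(n + g + δ)_N = 0.16/0.094 = 1.7021.
Ratio = (2.8723/1.7021)^1.5625 = 1.6875^1.5625 ≈ 2.2650

k*_E / k*_N ≈ 2.27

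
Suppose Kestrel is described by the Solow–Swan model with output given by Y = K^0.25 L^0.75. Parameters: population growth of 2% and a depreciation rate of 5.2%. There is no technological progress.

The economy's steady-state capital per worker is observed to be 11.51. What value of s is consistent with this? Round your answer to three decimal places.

In steady state, investment equals break-even investment: s·k^α = (n + δ)·k.
So s / (n + δ) = (k*)^(1−α) = 11.51^0.75 = 6.2489.
Therefore s = 6.2489 × (n + δ) = 6.2489 × 0.072 = 0.4499.

s ≈ 0.450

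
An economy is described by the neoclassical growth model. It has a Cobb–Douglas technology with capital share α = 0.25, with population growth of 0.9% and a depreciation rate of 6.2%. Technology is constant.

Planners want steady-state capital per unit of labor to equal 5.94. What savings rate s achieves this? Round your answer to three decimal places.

s ≈ 0.270

At the steady state, Δk = 0, so s·k^α = (n + δ)·k.
So s / (n + δ) = (k*)^(1−α) = 5.94^0.75 = 3.8049.
Therefore s = 3.8049 × (n + δ) = 3.8049 × 0.071 = 0.2701.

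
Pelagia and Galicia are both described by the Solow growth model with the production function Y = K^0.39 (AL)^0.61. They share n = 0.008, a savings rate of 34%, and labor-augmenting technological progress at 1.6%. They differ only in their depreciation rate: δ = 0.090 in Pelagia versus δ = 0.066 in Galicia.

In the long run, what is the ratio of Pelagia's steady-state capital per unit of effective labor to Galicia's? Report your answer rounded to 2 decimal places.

Steady-state k* = [s/(n + g + δ)]^(1/(1−α)), so the ratio is [ (s_P/(n + g + δ)_P) / (s_G/(n + g + δ)_G) ]^1.6393.
s_P/(n + g + δ)_P = 0.34/0.114 = 2.9825; s_G/(n + g + δ)_G = 0.34/0.090 = 3.7778.
Ratio = (2.9825/3.7778)^1.6393 = 0.7895^1.6393 ≈ 0.6788

k*_P / k*_G ≈ 0.68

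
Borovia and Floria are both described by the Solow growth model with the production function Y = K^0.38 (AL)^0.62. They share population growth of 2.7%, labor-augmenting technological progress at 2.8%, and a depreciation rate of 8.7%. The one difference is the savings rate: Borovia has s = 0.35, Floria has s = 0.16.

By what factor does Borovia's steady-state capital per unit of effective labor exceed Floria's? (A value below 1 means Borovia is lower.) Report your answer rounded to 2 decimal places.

k*_B / k*_F ≈ 3.53

Steady-state k* = [s/(n + g + δ)]^(1/(1−α)), so the ratio is [ (s_B/(n + g + δ)_B) / (s_F/(n + g + δ)_F) ]^1.6129.
s_B/(n + g + δ)_B = 0.35/0.142 = 2.4648; s_F/(n + g + δ)_F = 0.16/0.142 = 1.1268.
Ratio = (2.4648/1.1268)^1.6129 = 2.1874^1.6129 ≈ 3.5340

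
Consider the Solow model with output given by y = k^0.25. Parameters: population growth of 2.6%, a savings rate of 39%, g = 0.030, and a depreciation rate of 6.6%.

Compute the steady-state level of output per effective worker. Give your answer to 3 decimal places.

Steady state requires s·f(k) = (n + g + δ)·k, i.e. s·k^α = (n + g + δ)·k.
Dividing both sides by k: k^(1−α) = s / (n + g + δ).
k^0.75 = 0.39 / (0.026 + 0.030 + 0.066) = 0.39 / 0.122 = 3.1967
k* = 3.1967^(1/0.75) ≈ 4.7091
y* = (k*)^α = 4.7091^0.25 ≈ 1.4731

y* = 1.473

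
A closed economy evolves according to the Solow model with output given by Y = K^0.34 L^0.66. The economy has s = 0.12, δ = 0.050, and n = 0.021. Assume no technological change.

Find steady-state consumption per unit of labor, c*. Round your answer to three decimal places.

Steady state requires s·f(k) = (n + δ)·k, i.e. s·k^α = (n + δ)·k.
Rearranging, k^(1−α) = s / (n + δ).
k^0.66 = 0.12 / (0.021 + 0.050) = 0.12 / 0.071 = 1.6901
k* = 1.6901^(1/0.66) ≈ 2.2147
y* = (k*)^α = 2.2147^0.34 ≈ 1.3104
c* = (1 − s)·y* = (1 − 0.12) × 1.3104 ≈ 1.1532

c* ≈ 1.153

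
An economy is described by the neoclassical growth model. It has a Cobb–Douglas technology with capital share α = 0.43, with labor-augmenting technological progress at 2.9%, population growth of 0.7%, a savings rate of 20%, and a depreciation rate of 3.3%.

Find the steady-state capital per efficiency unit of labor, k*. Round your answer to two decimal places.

Steady state requires s·f(k) = (n + g + δ)·k, i.e. s·k^α = (n + g + δ)·k.
Rearranging, k^(1−α) = s / (n + g + δ).
k^0.57 = 0.20 / (0.007 + 0.029 + 0.033) = 0.20 / 0.069 = 2.8986
k* = 2.8986^(1/0.57) ≈ 6.4693

k* = 6.47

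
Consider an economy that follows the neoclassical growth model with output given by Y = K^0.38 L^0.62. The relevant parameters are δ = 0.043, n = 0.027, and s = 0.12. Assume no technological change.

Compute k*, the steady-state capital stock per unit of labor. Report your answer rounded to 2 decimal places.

k* ≈ 2.39

In steady state, investment equals break-even investment: s·k^α = (n + δ)·k.
Rearranging, k^(1−α) = s / (n + δ).
k^0.62 = 0.12 / (0.027 + 0.043) = 0.12 / 0.070 = 1.7143
k* = 1.7143^(1/0.62) ≈ 2.3854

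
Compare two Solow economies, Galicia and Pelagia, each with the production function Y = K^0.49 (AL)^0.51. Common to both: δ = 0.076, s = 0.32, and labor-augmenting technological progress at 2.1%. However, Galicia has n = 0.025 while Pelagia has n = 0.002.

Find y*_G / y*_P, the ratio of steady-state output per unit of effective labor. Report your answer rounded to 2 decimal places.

Steady-state y* = [s/(n + g + δ)]^(α/(1−α)), so the ratio is [ (s_G/(n + g + δ)_G) / (s_P/(n + g + δ)_P) ]^0.9608.
s_G/(n + g + δ)_G = 0.32/0.122 = 2.6230; s_P/(n + g + δ)_P = 0.32/0.099 = 3.2323.
Ratio = (2.6230/3.2323)^0.9608 = 0.8115^0.9608 ≈ 0.8182

y*_G / y*_P ≈ 0.82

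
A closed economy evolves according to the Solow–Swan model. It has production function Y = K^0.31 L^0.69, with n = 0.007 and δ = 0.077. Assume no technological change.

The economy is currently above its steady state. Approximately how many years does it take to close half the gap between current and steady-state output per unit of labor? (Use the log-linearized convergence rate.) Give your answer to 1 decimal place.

Near the steady state the convergence rate is λ = (1 − α)(n + δ).
λ = (1 − 0.31) × 0.084 = 0.69 × 0.084 = 0.05796
Half-life = ln 2 / λ = 0.6931 / 0.05796 ≈ 11.96 years

about 12.0 years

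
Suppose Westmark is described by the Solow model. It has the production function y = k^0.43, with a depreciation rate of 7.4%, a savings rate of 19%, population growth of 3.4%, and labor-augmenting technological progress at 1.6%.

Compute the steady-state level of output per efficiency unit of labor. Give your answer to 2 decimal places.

y* = 1.38

At the steady state, Δk = 0, so s·k^α = (n + g + δ)·k.
Rearranging, k^(1−α) = s / (n + g + δ).
k^0.57 = 0.19 / (0.034 + 0.016 + 0.074) = 0.19 / 0.124 = 1.5323
k* = 1.5323^(1/0.57) ≈ 2.1143
y* = (k*)^α = 2.1143^0.43 ≈ 1.3798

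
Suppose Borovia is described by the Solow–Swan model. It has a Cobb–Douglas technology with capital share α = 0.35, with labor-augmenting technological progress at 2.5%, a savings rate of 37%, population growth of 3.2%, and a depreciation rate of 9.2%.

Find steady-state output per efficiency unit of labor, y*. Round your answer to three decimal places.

y* = 1.632

At the steady state, Δk = 0, so s·k^α = (n + g + δ)·k.
Dividing both sides by k: k^(1−α) = s / (n + g + δ).
k^0.65 = 0.37 / (0.032 + 0.025 + 0.092) = 0.37 / 0.149 = 2.4832
k* = 2.4832^(1/0.65) ≈ 4.0524
y* = (k*)^α = 4.0524^0.35 ≈ 1.6319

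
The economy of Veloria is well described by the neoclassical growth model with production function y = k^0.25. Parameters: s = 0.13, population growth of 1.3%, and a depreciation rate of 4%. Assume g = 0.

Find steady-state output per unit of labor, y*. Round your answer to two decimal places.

y* ≈ 1.35

At the steady state, Δk = 0, so s·k^α = (n + δ)·k.
Rearranging, k^(1−α) = s / (n + δ).
k^0.75 = 0.13 / (0.013 + 0.040) = 0.13 / 0.053 = 2.4528
k* = 2.4528^(1/0.75) ≈ 3.3079
y* = (k*)^α = 3.3079^0.25 ≈ 1.3486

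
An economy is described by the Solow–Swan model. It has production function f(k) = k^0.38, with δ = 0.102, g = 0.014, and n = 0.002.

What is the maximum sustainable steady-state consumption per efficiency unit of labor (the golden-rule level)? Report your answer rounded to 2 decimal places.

c_gold ≈ 1.27

At the golden rule, f'(k) = n + g + δ, so α·k^(α−1) = n + g + δ and k_gold = (α/(n + g + δ))^(1/(1−α)).
k_gold = (0.38/0.118)^(1/0.62) = 3.2203^1.6129 ≈ 6.5946
c_gold = f(k_gold) − (n + g + δ)·k_gold = 2.0478 − 0.118×6.5946 ≈ 1.2696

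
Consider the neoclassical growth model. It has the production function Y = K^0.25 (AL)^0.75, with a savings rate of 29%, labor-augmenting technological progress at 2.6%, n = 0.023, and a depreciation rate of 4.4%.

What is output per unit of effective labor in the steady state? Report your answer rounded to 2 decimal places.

Steady state requires s·f(k) = (n + g + δ)·k, i.e. s·k^α = (n + g + δ)·k.
Rearranging, k^(1−α) = s / (n + g + δ).
k^0.75 = 0.29 / (0.023 + 0.026 + 0.044) = 0.29 / 0.093 = 3.1183
k* = 3.1183^(1/0.75) ≈ 4.5557
y* = (k*)^α = 4.5557^0.25 ≈ 1.4610

y* ≈ 1.46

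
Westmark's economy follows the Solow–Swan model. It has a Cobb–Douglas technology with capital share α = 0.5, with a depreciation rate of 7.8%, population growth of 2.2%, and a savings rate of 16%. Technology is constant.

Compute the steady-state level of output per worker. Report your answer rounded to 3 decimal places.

Steady state requires s·f(k) = (n + δ)·k, i.e. s·k^α = (n + δ)·k.
Rearranging, k^(1−α) = s / (n + δ).
k^0.5 = 0.16 / (0.022 + 0.078) = 0.16 / 0.100 = 1.6000
k* = 1.6000^(1/0.5) ≈ 2.5600
y* = (k*)^α = 2.5600^0.5 ≈ 1.6000

y* = 1.600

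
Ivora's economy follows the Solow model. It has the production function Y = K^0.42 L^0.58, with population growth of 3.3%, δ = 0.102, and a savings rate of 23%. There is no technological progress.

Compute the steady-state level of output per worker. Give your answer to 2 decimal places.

y* = 1.47

At the steady state, Δk = 0, so s·k^α = (n + δ)·k.
Rearranging, k^(1−α) = s / (n + δ).
k^0.58 = 0.23 / (0.033 + 0.102) = 0.23 / 0.135 = 1.7037
k* = 1.7037^(1/0.58) ≈ 2.5058
y* = (k*)^α = 2.5058^0.42 ≈ 1.4708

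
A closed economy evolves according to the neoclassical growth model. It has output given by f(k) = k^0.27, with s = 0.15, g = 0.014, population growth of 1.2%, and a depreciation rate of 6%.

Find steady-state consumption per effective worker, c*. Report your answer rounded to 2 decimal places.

c* ≈ 1.04

Steady state requires s·f(k) = (n + g + δ)·k, i.e. s·k^α = (n + g + δ)·k.
Dividing both sides by k: k^(1−α) = s / (n + g + δ).
k^0.73 = 0.15 / (0.012 + 0.014 + 0.060) = 0.15 / 0.086 = 1.7442
k* = 1.7442^(1/0.73) ≈ 2.1427
y* = (k*)^α = 2.1427^0.27 ≈ 1.2285
c* = (1 − s)·y* = (1 − 0.15) × 1.2285 ≈ 1.0442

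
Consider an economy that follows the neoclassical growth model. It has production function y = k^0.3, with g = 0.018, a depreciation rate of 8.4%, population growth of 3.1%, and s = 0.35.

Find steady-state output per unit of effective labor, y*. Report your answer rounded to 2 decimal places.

y* ≈ 1.51

In steady state, investment equals break-even investment: s·k^α = (n + g + δ)·k.
Rearranging, k^(1−α) = s / (n + g + δ).
k^0.7 = 0.35 / (0.031 + 0.018 + 0.084) = 0.35 / 0.133 = 2.6316
k* = 2.6316^(1/0.7) ≈ 3.9840
y* = (k*)^α = 3.9840^0.3 ≈ 1.5139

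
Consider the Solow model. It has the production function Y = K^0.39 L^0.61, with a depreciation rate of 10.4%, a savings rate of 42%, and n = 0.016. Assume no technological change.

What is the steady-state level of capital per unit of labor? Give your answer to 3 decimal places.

At the steady state, Δk = 0, so s·k^α = (n + δ)·k.
Rearranging, k^(1−α) = s / (n + δ).
k^0.61 = 0.42 / (0.016 + 0.104) = 0.42 / 0.120 = 3.5000
k* = 3.5000^(1/0.61) ≈ 7.7968

k* ≈ 7.797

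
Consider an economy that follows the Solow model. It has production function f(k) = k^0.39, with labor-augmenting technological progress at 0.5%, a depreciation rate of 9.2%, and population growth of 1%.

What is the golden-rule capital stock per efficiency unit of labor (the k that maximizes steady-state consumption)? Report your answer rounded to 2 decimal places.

k_gold ≈ 8.33

The golden rule sets f'(k) = n + g + δ, i.e. α·k^(α−1) = n + g + δ.
So k^(1−α) = α / (n + g + δ) = 0.39 / 0.107 = 3.6449.
k_gold = 3.6449^(1/0.61) ≈ 8.3329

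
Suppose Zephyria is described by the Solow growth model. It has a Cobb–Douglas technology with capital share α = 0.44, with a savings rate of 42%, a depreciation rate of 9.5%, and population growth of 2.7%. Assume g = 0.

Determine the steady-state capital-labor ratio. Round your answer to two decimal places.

Steady state requires s·f(k) = (n + δ)·k, i.e. s·k^α = (n + δ)·k.
Rearranging, k^(1−α) = s / (n + δ).
k^0.56 = 0.42 / (0.027 + 0.095) = 0.42 / 0.122 = 3.4426
k* = 3.4426^(1/0.56) ≈ 9.0934

k* = 9.09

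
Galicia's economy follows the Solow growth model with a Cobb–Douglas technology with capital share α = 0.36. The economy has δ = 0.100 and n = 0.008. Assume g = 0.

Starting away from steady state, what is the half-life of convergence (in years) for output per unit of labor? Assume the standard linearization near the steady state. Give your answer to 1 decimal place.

about 10.0 years

Near the steady state the convergence rate is λ = (1 − α)(n + δ).
λ = (1 − 0.36) × 0.108 = 0.64 × 0.108 = 0.06912
Half-life = ln 2 / λ = 0.6931 / 0.06912 ≈ 10.03 years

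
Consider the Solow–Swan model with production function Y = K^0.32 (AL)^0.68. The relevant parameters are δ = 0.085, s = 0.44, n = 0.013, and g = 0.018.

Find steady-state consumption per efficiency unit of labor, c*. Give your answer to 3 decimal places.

c* ≈ 1.049

At the steady state, Δk = 0, so s·k^α = (n + g + δ)·k.
Rearranging, k^(1−α) = s / (n + g + δ).
k^0.68 = 0.44 / (0.013 + 0.018 + 0.085) = 0.44 / 0.116 = 3.7931
k* = 3.7931^(1/0.68) ≈ 7.1033
y* = (k*)^α = 7.1033^0.32 ≈ 1.8727
c* = (1 − s)·y* = (1 − 0.44) × 1.8727 ≈ 1.0487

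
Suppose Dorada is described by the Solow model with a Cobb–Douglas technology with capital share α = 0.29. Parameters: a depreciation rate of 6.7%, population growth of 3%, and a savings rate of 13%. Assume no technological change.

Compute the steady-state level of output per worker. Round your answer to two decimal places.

y* = 1.13

At the steady state, Δk = 0, so s·k^α = (n + δ)·k.
Dividing both sides by k: k^(1−α) = s / (n + δ).
k^0.71 = 0.13 / (0.030 + 0.067) = 0.13 / 0.097 = 1.3402
k* = 1.3402^(1/0.71) ≈ 1.5105
y* = (k*)^α = 1.5105^0.29 ≈ 1.1271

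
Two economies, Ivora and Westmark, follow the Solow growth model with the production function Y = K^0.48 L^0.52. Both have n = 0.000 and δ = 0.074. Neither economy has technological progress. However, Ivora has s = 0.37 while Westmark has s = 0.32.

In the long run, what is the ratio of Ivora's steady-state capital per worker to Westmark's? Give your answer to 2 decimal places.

Steady-state k* = [s/(n + δ)]^(1/(1−α)), so the ratio is [ (s_I/(n + δ)_I) / (s_W/(n + δ)_W) ]^1.9231.
s_I/(n + δ)_I = 0.37/0.074 = 5.0000; s_W/(n + δ)_W = 0.32/0.074 = 4.3243.
Ratio = (5.0000/4.3243)^1.9231 = 1.1563^1.9231 ≈ 1.3222

ratio ≈ 1.32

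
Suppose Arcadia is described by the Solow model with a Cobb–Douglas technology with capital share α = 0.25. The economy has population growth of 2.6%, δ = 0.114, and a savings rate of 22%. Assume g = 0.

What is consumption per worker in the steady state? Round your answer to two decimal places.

Steady state requires s·f(k) = (n + δ)·k, i.e. s·k^α = (n + δ)·k.
Dividing both sides by k: k^(1−α) = s / (n + δ).
k^0.75 = 0.22 / (0.026 + 0.114) = 0.22 / 0.140 = 1.5714
k* = 1.5714^(1/0.75) ≈ 1.8269
y* = (k*)^α = 1.8269^0.25 ≈ 1.1626
c* = (1 − s)·y* = (1 − 0.22) × 1.1626 ≈ 0.9068

c* = 0.91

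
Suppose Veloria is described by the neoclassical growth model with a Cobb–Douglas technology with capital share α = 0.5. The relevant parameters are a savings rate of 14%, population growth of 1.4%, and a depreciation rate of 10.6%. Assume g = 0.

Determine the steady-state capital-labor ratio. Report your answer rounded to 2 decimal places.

Steady state requires s·f(k) = (n + δ)·k, i.e. s·k^α = (n + δ)·k.
Rearranging, k^(1−α) = s / (n + δ).
k^0.5 = 0.14 / (0.014 + 0.106) = 0.14 / 0.120 = 1.1667
k* = 1.1667^(1/0.5) ≈ 1.3612

k* = 1.36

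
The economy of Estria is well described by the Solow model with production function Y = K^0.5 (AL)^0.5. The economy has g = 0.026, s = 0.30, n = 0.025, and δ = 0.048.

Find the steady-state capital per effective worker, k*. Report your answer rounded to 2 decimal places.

At the steady state, Δk = 0, so s·k^α = (n + g + δ)·k.
Rearranging, k^(1−α) = s / (n + g + δ).
k^0.5 = 0.30 / (0.025 + 0.026 + 0.048) = 0.30 / 0.099 = 3.0303
k* = 3.0303^(1/0.5) ≈ 9.1827

k* = 9.18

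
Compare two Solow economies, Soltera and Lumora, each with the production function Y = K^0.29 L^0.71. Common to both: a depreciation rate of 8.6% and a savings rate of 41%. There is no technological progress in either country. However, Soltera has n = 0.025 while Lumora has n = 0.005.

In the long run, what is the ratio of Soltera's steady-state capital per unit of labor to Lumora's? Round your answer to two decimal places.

k*_S / k*_L ≈ 0.76

Steady-state k* = [s/(n + δ)]^(1/(1−α)), so the ratio is [ (s_S/(n + δ)_S) / (s_L/(n + δ)_L) ]^1.4085.
s_S/(n + δ)_S = 0.41/0.111 = 3.6937; s_L/(n + δ)_L = 0.41/0.091 = 4.5055.
Ratio = (3.6937/4.5055)^1.4085 = 0.8198^1.4085 ≈ 0.7559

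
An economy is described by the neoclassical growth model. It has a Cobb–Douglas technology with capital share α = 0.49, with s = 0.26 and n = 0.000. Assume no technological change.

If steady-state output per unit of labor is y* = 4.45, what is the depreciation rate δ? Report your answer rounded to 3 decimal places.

δ ≈ 0.055

At the steady state, Δk = 0, so s·k^α = (n + δ)·k.
Since y* = [s/(n + δ)]^(α/(1−α)), we have s/(n + δ) = (y*)^((1−α)/α) = 4.45^1.0408 = 4.7295.
Therefore n + δ = s / 4.7295 = 0.26 / 4.7295 = 0.0550, so δ = 0.0550 − 0.000 = 0.0550.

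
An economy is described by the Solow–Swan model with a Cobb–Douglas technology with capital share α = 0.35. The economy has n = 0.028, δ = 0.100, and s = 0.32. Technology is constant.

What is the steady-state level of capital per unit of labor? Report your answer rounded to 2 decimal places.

In steady state, investment equals break-even investment: s·k^α = (n + δ)·k.
Rearranging, k^(1−α) = s / (n + δ).
k^0.65 = 0.32 / (0.028 + 0.100) = 0.32 / 0.128 = 2.5000
k* = 2.5000^(1/0.65) ≈ 4.0946

k* = 4.09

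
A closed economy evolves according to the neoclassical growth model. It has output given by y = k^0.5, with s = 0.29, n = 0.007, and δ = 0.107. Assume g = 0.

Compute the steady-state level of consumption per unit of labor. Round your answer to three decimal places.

Steady state requires s·f(k) = (n + δ)·k, i.e. s·k^α = (n + δ)·k.
Rearranging, k^(1−α) = s / (n + δ).
k^0.5 = 0.29 / (0.007 + 0.107) = 0.29 / 0.114 = 2.5439
k* = 2.5439^(1/0.5) ≈ 6.4714
y* = (k*)^α = 6.4714^0.5 ≈ 2.5439
c* = (1 − s)·y* = (1 − 0.29) × 2.5439 ≈ 1.8062

c* ≈ 1.806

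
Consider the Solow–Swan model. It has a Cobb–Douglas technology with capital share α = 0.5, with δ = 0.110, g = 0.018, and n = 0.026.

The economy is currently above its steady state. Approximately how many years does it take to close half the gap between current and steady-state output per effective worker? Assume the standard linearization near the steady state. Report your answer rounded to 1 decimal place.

about 9.0 years

Near the steady state the convergence rate is λ = (1 − α)(n + g + δ).
λ = (1 − 0.5) × 0.154 = 0.5 × 0.154 = 0.0770
Half-life = ln 2 / λ = 0.6931 / 0.0770 ≈ 9.00 years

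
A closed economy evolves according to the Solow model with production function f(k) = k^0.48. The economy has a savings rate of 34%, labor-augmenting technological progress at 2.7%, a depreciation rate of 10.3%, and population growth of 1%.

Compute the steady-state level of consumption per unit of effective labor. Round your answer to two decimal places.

c* = 1.50

Steady state requires s·f(k) = (n + g + δ)·k, i.e. s·k^α = (n + g + δ)·k.
Dividing both sides by k: k^(1−α) = s / (n + g + δ).
k^0.52 = 0.34 / (0.010 + 0.027 + 0.103) = 0.34 / 0.140 = 2.4286
k* = 2.4286^(1/0.52) ≈ 5.5090
y* = (k*)^α = 5.5090^0.48 ≈ 2.2684
c* = (1 − s)·y* = (1 − 0.34) × 2.2684 ≈ 1.4971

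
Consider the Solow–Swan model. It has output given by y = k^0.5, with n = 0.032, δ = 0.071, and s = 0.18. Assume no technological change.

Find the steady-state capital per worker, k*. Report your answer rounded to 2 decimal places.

k* = 3.05

In steady state, investment equals break-even investment: s·k^α = (n + δ)·k.
Dividing both sides by k: k^(1−α) = s / (n + δ).
k^0.5 = 0.18 / (0.032 + 0.071) = 0.18 / 0.103 = 1.7476
k* = 1.7476^(1/0.5) ≈ 3.0541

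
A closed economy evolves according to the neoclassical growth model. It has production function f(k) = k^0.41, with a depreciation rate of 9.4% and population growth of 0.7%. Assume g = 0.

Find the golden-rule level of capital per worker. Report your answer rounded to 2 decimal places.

The golden rule sets f'(k) = n + δ, i.e. α·k^(α−1) = n + δ.
So k^(1−α) = α / (n + δ) = 0.41 / 0.101 = 4.0594.
k_gold = 4.0594^(1/0.59) ≈ 10.7471

k_gold ≈ 10.75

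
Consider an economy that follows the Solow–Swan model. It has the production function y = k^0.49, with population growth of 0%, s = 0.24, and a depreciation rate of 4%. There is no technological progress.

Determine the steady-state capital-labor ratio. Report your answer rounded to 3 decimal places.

k* ≈ 33.557

At the steady state, Δk = 0, so s·k^α = (n + δ)·k.
Dividing both sides by k: k^(1−α) = s / (n + δ).
k^0.51 = 0.24 / (0.000 + 0.040) = 0.24 / 0.040 = 6.0000
k* = 6.0000^(1/0.51) ≈ 33.5573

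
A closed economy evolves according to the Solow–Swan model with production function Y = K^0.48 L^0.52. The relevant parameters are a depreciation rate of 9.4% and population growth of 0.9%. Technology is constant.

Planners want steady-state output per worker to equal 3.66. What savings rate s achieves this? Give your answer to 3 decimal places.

Steady state requires s·f(k) = (n + δ)·k, i.e. s·k^α = (n + δ)·k.
Since y* = [s/(n + δ)]^(α/(1−α)), we have s/(n + δ) = (y*)^((1−α)/α) = 3.66^1.0833 = 4.0777.
Therefore s = 4.0777 × (n + δ) = 4.0777 × 0.103 = 0.4200.

s ≈ 0.420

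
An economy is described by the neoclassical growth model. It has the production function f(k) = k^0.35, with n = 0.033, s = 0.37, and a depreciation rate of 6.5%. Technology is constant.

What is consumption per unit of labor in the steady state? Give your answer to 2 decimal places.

c* ≈ 1.29

In steady state, investment equals break-even investment: s·k^α = (n + δ)·k.
Dividing both sides by k: k^(1−α) = s / (n + δ).
k^0.65 = 0.37 / (0.033 + 0.065) = 0.37 / 0.098 = 3.7755
k* = 3.7755^(1/0.65) ≈ 7.7206
y* = (k*)^α = 7.7206^0.35 ≈ 2.0449
c* = (1 − s)·y* = (1 − 0.37) × 2.0449 ≈ 1.2883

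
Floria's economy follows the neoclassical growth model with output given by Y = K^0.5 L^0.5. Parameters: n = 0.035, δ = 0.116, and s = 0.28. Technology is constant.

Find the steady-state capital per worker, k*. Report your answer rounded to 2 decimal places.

k* = 3.44

In steady state, investment equals break-even investment: s·k^α = (n + δ)·k.
Dividing both sides by k: k^(1−α) = s / (n + δ).
k^0.5 = 0.28 / (0.035 + 0.116) = 0.28 / 0.151 = 1.8543
k* = 1.8543^(1/0.5) ≈ 3.4384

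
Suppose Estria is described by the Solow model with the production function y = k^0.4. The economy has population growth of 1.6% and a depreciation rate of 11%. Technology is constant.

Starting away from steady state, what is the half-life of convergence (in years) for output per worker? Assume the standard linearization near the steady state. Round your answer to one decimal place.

Near the steady state the convergence rate is λ = (1 − α)(n + δ).
λ = (1 − 0.4) × 0.126 = 0.6 × 0.126 = 0.0756
Half-life = ln 2 / λ = 0.6931 / 0.0756 ≈ 9.17 years

about 9.2 years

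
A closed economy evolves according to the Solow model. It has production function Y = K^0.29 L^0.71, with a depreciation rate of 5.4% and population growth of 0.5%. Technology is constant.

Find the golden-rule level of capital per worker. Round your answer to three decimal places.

k_gold ≈ 9.419

The golden rule sets f'(k) = n + δ, i.e. α·k^(α−1) = n + δ.
So k^(1−α) = α / (n + δ) = 0.29 / 0.059 = 4.9153.
k_gold = 4.9153^(1/0.71) ≈ 9.4192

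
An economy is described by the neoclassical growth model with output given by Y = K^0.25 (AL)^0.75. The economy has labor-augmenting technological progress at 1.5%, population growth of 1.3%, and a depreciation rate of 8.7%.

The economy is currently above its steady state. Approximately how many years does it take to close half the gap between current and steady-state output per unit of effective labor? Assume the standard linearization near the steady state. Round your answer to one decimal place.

Near the steady state the convergence rate is λ = (1 − α)(n + g + δ).
λ = (1 − 0.25) × 0.115 = 0.75 × 0.115 = 0.08625
Half-life = ln 2 / λ = 0.6931 / 0.08625 ≈ 8.04 years

t_½ ≈ 8.0 years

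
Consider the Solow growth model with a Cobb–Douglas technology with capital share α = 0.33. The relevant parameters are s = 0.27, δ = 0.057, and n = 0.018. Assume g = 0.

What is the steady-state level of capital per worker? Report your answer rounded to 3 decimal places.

k* ≈ 6.766

At the steady state, Δk = 0, so s·k^α = (n + δ)·k.
Dividing both sides by k: k^(1−α) = s / (n + δ).
k^0.67 = 0.27 / (0.018 + 0.057) = 0.27 / 0.075 = 3.6000
k* = 3.6000^(1/0.67) ≈ 6.7655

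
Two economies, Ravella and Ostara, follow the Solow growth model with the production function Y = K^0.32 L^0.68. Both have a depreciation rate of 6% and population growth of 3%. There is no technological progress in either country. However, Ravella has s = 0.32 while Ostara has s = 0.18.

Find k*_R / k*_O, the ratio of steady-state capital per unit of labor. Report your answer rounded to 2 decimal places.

Steady-state k* = [s/(n + δ)]^(1/(1−α)), so the ratio is [ (s_R/(n + δ)_R) / (s_O/(n + δ)_O) ]^1.4706.
s_R/(n + δ)_R = 0.32/0.090 = 3.5556; s_O/(n + δ)_O = 0.18/0.090 = 2.0000.
Ratio = (3.5556/2.0000)^1.4706 = 1.7778^1.4706 ≈ 2.3307

k*_R / k*_O ≈ 2.33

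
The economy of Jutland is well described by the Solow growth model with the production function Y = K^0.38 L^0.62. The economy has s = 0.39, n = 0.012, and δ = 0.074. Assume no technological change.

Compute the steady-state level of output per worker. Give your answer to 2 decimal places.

y* ≈ 2.53

At the steady state, Δk = 0, so s·k^α = (n + δ)·k.
Rearranging, k^(1−α) = s / (n + δ).
k^0.62 = 0.39 / (0.012 + 0.074) = 0.39 / 0.086 = 4.5349
k* = 4.5349^(1/0.62) ≈ 11.4546
y* = (k*)^α = 11.4546^0.38 ≈ 2.5259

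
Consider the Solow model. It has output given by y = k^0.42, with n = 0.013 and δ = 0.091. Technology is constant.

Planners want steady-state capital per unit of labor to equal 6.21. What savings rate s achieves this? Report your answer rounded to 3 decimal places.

s ≈ 0.300

Steady state requires s·f(k) = (n + δ)·k, i.e. s·k^α = (n + δ)·k.
So s / (n + δ) = (k*)^(1−α) = 6.21^0.58 = 2.8840.
Therefore s = 2.8840 × (n + δ) = 2.8840 × 0.104 = 0.2999.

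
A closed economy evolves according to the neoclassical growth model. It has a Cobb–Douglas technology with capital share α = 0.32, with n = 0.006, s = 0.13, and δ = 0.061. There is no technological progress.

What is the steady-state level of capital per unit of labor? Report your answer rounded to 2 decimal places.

In steady state, investment equals break-even investment: s·k^α = (n + δ)·k.
Dividing both sides by k: k^(1−α) = s / (n + δ).
k^0.68 = 0.13 / (0.006 + 0.061) = 0.13 / 0.067 = 1.9403
k* = 1.9403^(1/0.68) ≈ 2.6506

k* ≈ 2.65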